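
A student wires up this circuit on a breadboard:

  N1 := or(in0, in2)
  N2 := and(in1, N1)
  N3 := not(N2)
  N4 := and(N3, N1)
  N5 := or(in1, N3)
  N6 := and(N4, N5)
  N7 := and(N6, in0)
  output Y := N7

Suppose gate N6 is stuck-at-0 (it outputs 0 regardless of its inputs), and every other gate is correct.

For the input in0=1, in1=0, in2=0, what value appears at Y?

Propagate with N6 forced: N1=1, N2=0, N3=1, N4=1, N5=1, N6=0 [stuck-at-0], N7=0.
So Y = 0. (Without the fault it would be 1.)

0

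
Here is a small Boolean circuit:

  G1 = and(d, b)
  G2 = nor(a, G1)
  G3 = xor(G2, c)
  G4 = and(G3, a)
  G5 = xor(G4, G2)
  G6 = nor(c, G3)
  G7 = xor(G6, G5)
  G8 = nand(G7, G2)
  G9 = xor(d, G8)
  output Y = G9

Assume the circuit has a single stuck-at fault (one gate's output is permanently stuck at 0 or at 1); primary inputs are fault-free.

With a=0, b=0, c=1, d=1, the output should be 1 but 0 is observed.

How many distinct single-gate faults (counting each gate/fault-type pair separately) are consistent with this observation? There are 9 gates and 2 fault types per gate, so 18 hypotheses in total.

8

Fault-free: G1=0, G2=1, G3=0, G4=0, G5=1, G6=0, G7=1, G8=0, G9=1 → 1. Observed 0.
  G1: stuck-at-1 ✓; others ✗
  G2: stuck-at-0 ✓; others ✗
  G3: none of the 2 fault types match ✗
  G4: stuck-at-1 ✓; others ✗
  G5: stuck-at-0 ✓; others ✗
  G6: stuck-at-1 ✓; others ✗
  G7: stuck-at-0 ✓; others ✗
  G8: stuck-at-1 ✓; others ✗
  G9: stuck-at-0 ✓; others ✗
Consistent faults: {G1 stuck-at-1, G2 stuck-at-0, G4 stuck-at-1, G5 stuck-at-0, G6 stuck-at-1, G7 stuck-at-0, G8 stuck-at-1, G9 stuck-at-0} — 8 in all.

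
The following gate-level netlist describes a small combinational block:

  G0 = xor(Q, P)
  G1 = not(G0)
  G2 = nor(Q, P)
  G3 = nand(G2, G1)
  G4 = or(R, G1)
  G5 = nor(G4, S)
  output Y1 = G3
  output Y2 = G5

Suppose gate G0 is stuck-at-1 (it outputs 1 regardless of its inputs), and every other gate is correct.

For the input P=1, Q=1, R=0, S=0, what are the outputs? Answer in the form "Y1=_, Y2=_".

Propagate with G0 forced: G0=1 [stuck-at-1], G1=0, G2=0, G3=1, G4=0, G5=1.
So the outputs are Y1=1, Y2=1. (Without the fault they would be Y1=1, Y2=0.)

Y1=1, Y2=1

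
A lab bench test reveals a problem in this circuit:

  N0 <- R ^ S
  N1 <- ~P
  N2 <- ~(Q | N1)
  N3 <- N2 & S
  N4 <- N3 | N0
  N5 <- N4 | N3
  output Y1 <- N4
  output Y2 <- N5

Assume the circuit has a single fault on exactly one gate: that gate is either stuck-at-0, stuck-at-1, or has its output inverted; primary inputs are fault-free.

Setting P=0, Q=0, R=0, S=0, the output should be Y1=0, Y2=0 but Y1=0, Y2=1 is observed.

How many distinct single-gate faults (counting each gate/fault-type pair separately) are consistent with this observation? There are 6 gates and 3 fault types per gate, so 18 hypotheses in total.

2

Fault-free: N0=0, N1=1, N2=0, N3=0, N4=0, N5=0 → Y1=0, Y2=0. Observed Y1=0, Y2=1.
  N0: none of the 3 fault types match ✗
  N1: none of the 3 fault types match ✗
  N2: none of the 3 fault types match ✗
  N3: none of the 3 fault types match ✗
  N4: none of the 3 fault types match ✗
  N5: stuck-at-1, inverted output ✓; others ✗
Consistent faults: {N5 stuck-at-1, N5 inverted output} — 2 in all.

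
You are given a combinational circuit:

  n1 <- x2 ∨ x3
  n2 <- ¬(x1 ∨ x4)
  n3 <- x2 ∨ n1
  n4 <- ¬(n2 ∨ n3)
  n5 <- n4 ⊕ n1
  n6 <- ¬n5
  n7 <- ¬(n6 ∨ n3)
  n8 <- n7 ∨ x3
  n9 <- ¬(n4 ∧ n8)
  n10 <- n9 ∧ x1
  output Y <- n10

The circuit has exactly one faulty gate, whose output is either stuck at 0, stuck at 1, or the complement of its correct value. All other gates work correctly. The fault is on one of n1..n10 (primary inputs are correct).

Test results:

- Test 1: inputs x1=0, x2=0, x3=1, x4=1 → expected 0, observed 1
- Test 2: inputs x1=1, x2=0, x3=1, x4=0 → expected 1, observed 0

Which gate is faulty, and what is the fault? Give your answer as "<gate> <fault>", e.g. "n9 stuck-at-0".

Fault-free values for test 1 (x1=0, x2=0, x3=1, x4=1): n1=1, n2=0, n3=1, n4=0, n5=1, n6=0, n7=0, n8=1, n9=1, n10=0, giving Y=0. Observed 1.
Test 1: faults giving observed 1 are {n10 stuck-at-1, n10 inverted output}.
Test 2 (x1=1, x2=0, x3=1, x4=0): fault-free n1=1, n2=0, n3=1, n4=0, n5=1, n6=0, n7=0, n8=1, n9=1, n10=1 → 1; observed 0. Eliminates n10 stuck-at-1.
Only n10 inverted output is consistent with every test.

n10 inverted output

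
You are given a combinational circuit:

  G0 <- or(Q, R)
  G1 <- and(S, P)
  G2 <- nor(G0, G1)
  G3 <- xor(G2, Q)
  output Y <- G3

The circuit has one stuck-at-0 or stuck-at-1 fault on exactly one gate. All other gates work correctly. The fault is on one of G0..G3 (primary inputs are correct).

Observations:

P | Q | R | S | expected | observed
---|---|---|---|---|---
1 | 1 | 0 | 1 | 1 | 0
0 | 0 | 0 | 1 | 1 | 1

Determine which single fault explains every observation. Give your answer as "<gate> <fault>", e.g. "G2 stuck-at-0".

G2 stuck-at-1

Fault-free values for test 1 (P=1, Q=1, R=0, S=1): G0=1, G1=1, G2=0, G3=1, giving Y=1. Observed 0.
Test 1: faults giving observed 0 are {G2 stuck-at-1, G3 stuck-at-0}.
Test 2 (P=0, Q=0, R=0, S=1): fault-free G0=0, G1=0, G2=1, G3=1 → 1; observed 1. Eliminates G3 stuck-at-0.
Only G2 stuck-at-1 is consistent with every test.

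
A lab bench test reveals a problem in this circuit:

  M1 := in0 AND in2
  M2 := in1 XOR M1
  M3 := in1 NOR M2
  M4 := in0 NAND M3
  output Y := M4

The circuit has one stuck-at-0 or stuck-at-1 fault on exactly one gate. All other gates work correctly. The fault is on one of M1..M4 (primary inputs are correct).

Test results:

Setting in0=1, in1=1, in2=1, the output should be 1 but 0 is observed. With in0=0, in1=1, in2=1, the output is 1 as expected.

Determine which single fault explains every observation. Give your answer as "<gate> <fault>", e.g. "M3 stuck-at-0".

M3 stuck-at-1

Fault-free values for test 1 (in0=1, in1=1, in2=1): M1=1, M2=0, M3=0, M4=1, giving Y=1. Observed 0.
Test 1: faults giving observed 0 are {M3 stuck-at-1, M4 stuck-at-0}.
Test 2 (in0=0, in1=1, in2=1): fault-free M1=0, M2=1, M3=0, M4=1 → 1; observed 1. Eliminates M4 stuck-at-0.
Only M3 stuck-at-1 is consistent with every test.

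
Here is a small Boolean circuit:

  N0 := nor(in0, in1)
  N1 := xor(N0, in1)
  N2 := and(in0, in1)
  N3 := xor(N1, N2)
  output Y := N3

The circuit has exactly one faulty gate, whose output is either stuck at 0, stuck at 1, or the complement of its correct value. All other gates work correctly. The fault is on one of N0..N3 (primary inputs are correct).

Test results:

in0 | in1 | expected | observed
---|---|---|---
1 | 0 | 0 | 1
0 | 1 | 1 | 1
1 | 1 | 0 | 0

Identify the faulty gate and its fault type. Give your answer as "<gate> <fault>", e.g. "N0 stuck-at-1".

Fault-free values for test 1 (in0=1, in1=0): N0=0, N1=0, N2=0, N3=0, giving Y=0. Observed 1.
Test 1: faults giving observed 1 are {N0 stuck-at-1, N0 inverted output, N1 stuck-at-1, N1 inverted output, N2 stuck-at-1, N2 inverted output, N3 stuck-at-1, N3 inverted output}.
Test 2 (in0=0, in1=1): fault-free N0=0, N1=1, N2=0, N3=1 → 1; observed 1. Eliminates N0 stuck-at-1, N0 inverted output, N1 inverted output, N2 stuck-at-1, N2 inverted output, N3 inverted output.
Test 3 (in0=1, in1=1): fault-free N0=0, N1=1, N2=1, N3=0 → 0; observed 0. Eliminates N3 stuck-at-1.
Only N1 stuck-at-1 is consistent with every test.

N1 stuck-at-1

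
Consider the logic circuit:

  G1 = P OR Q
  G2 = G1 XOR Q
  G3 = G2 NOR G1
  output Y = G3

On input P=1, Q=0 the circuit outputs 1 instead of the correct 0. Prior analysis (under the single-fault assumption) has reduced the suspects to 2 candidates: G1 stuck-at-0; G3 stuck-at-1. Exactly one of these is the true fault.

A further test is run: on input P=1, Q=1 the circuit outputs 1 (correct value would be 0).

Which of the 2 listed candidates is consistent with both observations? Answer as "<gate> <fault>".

G3 stuck-at-1

Evaluate each candidate on input P=1, Q=1:
  G1 stuck-at-0: G1=0 [stuck-at-0], G2=1, G3=0 → 0 — eliminated
  G3 stuck-at-1: G1=1, G2=0, G3=1 [stuck-at-1] → 1 — matches
Only G3 stuck-at-1 reproduces the observed 1.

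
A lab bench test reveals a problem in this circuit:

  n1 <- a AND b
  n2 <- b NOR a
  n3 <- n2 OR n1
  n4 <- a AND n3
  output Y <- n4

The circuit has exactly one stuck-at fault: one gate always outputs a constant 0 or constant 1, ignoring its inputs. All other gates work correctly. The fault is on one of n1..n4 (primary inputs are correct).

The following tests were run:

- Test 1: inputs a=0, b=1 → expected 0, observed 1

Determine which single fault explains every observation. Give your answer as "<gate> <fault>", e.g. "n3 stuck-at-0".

Fault-free values for test 1 (a=0, b=1): n1=0, n2=0, n3=0, n4=0, giving Y=0. Observed 1.
Test 1: faults giving observed 1 are {n4 stuck-at-1}.
Only n4 stuck-at-1 is consistent with every test.

n4 stuck-at-1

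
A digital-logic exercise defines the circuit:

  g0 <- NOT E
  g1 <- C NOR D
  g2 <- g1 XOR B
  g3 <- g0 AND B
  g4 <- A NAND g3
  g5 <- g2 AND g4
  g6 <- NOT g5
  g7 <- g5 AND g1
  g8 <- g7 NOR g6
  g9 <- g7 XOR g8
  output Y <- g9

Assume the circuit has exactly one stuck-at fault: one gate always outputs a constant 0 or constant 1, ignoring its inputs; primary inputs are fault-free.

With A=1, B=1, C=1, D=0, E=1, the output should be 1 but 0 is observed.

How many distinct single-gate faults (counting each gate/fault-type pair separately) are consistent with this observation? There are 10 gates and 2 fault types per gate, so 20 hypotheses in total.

Fault-free: g0=0, g1=0, g2=1, g3=0, g4=1, g5=1, g6=0, g7=0, g8=1, g9=1 → 1. Observed 0.
  g0: stuck-at-1 ✓; others ✗
  g1: stuck-at-1 ✓; others ✗
  g2: stuck-at-0 ✓; others ✗
  g3: stuck-at-1 ✓; others ✗
  g4: stuck-at-0 ✓; others ✗
  g5: stuck-at-0 ✓; others ✗
  g6: stuck-at-1 ✓; others ✗
  g7: none of the 2 fault types match ✗
  g8: stuck-at-0 ✓; others ✗
  g9: stuck-at-0 ✓; others ✗
Consistent faults: {g0 stuck-at-1, g1 stuck-at-1, g2 stuck-at-0, g3 stuck-at-1, g4 stuck-at-0, g5 stuck-at-0, g6 stuck-at-1, g8 stuck-at-0, g9 stuck-at-0} — 9 in all.

9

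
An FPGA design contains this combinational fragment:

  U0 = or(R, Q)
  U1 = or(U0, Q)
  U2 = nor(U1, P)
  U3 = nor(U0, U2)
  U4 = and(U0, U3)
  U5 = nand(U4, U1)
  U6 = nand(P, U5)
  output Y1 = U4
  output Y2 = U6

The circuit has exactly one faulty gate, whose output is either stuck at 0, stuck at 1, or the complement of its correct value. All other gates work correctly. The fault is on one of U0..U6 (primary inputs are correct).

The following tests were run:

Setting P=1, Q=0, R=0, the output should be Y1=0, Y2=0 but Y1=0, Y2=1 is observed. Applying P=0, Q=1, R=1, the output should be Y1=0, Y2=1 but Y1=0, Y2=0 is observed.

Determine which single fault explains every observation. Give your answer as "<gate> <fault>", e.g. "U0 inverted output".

U6 inverted output

Fault-free values for test 1 (P=1, Q=0, R=0): U0=0, U1=0, U2=0, U3=1, U4=0, U5=1, U6=0, giving Y1=0, Y2=0. Observed Y1=0, Y2=1.
Test 1: faults giving observed Y1=0, Y2=1 are {U5 stuck-at-0, U5 inverted output, U6 stuck-at-1, U6 inverted output}.
Test 2 (P=0, Q=1, R=1): fault-free U0=1, U1=1, U2=0, U3=0, U4=0, U5=1, U6=1 → Y1=0, Y2=1; observed Y1=0, Y2=0. Eliminates U5 stuck-at-0, U5 inverted output, U6 stuck-at-1.
Only U6 inverted output is consistent with every test.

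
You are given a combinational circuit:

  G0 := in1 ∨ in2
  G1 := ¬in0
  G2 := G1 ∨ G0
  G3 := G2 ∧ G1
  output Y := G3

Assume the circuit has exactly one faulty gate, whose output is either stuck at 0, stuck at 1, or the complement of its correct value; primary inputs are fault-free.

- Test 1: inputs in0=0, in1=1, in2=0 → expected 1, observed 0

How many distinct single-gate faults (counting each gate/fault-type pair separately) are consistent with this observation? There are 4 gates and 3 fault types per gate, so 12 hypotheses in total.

Fault-free: G0=1, G1=1, G2=1, G3=1 → 1. Observed 0.
  G0 stuck-at-0: output 1 ✗
  G0 stuck-at-1: output 1 ✗
  G0 inverted output: output 1 ✗
  G1 stuck-at-0: output 0 ✓
  G1 stuck-at-1: output 1 ✗
  G1 inverted output: output 0 ✓
  G2 stuck-at-0: output 0 ✓
  G2 stuck-at-1: output 1 ✗
  G2 inverted output: output 0 ✓
  G3 stuck-at-0: output 0 ✓
  G3 stuck-at-1: output 1 ✗
  G3 inverted output: output 0 ✓
Consistent faults: {G1 stuck-at-0, G1 inverted output, G2 stuck-at-0, G2 inverted output, G3 stuck-at-0, G3 inverted output} — 6 in all.

6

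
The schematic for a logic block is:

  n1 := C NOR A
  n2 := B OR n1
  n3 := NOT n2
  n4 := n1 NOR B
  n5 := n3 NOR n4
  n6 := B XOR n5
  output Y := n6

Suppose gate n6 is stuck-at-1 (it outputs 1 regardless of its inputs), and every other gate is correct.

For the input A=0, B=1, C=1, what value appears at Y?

1

Propagate with n6 forced: n1=0, n2=1, n3=0, n4=0, n5=1, n6=1 [stuck-at-1].
So Y = 1. (Without the fault it would be 0.)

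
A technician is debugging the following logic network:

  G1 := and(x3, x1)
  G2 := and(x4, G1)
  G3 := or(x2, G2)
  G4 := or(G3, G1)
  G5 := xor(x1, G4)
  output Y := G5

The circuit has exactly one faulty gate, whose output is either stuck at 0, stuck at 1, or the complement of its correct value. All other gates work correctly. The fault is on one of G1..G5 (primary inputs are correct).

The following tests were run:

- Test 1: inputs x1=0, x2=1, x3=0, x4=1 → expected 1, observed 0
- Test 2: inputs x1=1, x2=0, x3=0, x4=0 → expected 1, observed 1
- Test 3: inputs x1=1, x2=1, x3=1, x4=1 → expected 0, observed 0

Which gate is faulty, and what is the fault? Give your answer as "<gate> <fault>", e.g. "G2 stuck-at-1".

Fault-free values for test 1 (x1=0, x2=1, x3=0, x4=1): G1=0, G2=0, G3=1, G4=1, G5=1, giving Y=1. Observed 0.
Test 1: faults giving observed 0 are {G3 stuck-at-0, G3 inverted output, G4 stuck-at-0, G4 inverted output, G5 stuck-at-0, G5 inverted output}.
Test 2 (x1=1, x2=0, x3=0, x4=0): fault-free G1=0, G2=0, G3=0, G4=0, G5=1 → 1; observed 1. Eliminates G3 inverted output, G4 inverted output, G5 stuck-at-0, G5 inverted output.
Test 3 (x1=1, x2=1, x3=1, x4=1): fault-free G1=1, G2=1, G3=1, G4=1, G5=0 → 0; observed 0. Eliminates G4 stuck-at-0.
Only G3 stuck-at-0 is consistent with every test.

G3 stuck-at-0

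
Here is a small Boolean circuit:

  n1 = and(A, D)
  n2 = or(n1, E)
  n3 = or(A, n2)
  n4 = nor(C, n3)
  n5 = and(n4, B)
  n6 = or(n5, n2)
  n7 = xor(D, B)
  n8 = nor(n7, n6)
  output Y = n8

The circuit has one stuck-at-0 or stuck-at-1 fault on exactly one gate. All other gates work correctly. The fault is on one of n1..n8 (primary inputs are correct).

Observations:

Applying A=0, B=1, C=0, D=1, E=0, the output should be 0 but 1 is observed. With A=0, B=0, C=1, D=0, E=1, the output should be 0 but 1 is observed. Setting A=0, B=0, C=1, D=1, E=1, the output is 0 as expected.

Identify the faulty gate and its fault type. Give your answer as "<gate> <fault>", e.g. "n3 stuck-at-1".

n6 stuck-at-0

Fault-free values for test 1 (A=0, B=1, C=0, D=1, E=0): n1=0, n2=0, n3=0, n4=1, n5=1, n6=1, n7=0, n8=0, giving Y=0. Observed 1.
Test 1: faults giving observed 1 are {n3 stuck-at-1, n4 stuck-at-0, n5 stuck-at-0, n6 stuck-at-0, n8 stuck-at-1}.
Test 2 (A=0, B=0, C=1, D=0, E=1): fault-free n1=0, n2=1, n3=1, n4=0, n5=0, n6=1, n7=0, n8=0 → 0; observed 1. Eliminates n3 stuck-at-1, n4 stuck-at-0, n5 stuck-at-0.
Test 3 (A=0, B=0, C=1, D=1, E=1): fault-free n1=0, n2=1, n3=1, n4=0, n5=0, n6=1, n7=1, n8=0 → 0; observed 0. Eliminates n8 stuck-at-1.
Only n6 stuck-at-0 is consistent with every test.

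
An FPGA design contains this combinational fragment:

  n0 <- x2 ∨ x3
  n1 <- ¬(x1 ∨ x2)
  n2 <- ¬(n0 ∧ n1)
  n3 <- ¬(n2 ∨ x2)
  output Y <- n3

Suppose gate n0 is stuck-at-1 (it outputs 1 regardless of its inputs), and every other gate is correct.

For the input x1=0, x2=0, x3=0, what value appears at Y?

1

Propagate with n0 forced: n0=1 [stuck-at-1], n1=1, n2=0, n3=1.
So Y = 1. (Without the fault it would be 0.)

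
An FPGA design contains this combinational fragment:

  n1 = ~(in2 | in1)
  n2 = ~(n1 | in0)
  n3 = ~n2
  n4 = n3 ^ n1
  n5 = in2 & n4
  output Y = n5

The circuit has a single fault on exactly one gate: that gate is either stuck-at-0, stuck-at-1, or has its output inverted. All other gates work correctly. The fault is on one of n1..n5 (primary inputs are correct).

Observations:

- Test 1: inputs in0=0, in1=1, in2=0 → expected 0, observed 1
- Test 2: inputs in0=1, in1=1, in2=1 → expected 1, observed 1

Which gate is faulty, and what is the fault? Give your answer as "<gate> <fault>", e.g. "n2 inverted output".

n5 stuck-at-1

Fault-free values for test 1 (in0=0, in1=1, in2=0): n1=0, n2=1, n3=0, n4=0, n5=0, giving Y=0. Observed 1.
Test 1: faults giving observed 1 are {n5 stuck-at-1, n5 inverted output}.
Test 2 (in0=1, in1=1, in2=1): fault-free n1=0, n2=0, n3=1, n4=1, n5=1 → 1; observed 1. Eliminates n5 inverted output.
Only n5 stuck-at-1 is consistent with every test.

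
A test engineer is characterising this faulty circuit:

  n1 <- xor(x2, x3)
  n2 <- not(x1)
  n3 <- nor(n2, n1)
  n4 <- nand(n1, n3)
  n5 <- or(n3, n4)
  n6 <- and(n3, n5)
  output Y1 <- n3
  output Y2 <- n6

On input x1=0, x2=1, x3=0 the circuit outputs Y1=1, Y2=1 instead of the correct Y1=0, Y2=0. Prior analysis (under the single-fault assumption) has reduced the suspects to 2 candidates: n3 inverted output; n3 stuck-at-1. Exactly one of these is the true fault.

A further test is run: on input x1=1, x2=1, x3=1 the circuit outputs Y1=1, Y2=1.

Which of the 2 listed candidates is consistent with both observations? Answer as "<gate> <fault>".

Evaluate each candidate on input x1=1, x2=1, x3=1:
  n3 inverted output: n1=0, n2=0, n3=0 [inverted output], n4=1, n5=1, n6=0 → Y1=0, Y2=0 — eliminated
  n3 stuck-at-1: n1=0, n2=0, n3=1 [stuck-at-1], n4=1, n5=1, n6=1 → Y1=1, Y2=1 — matches
Only n3 stuck-at-1 reproduces the observed Y1=1, Y2=1.

n3 stuck-at-1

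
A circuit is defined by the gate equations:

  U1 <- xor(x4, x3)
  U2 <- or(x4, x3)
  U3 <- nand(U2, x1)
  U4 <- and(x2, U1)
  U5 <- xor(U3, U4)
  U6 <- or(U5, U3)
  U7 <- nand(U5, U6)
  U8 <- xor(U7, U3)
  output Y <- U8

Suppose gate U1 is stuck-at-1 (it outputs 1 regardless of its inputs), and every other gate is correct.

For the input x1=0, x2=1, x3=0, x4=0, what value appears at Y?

0

Propagate with U1 forced: U1=1 [stuck-at-1], U2=0, U3=1, U4=1, U5=0, U6=1, U7=1, U8=0.
So Y = 0. (Without the fault it would be 1.)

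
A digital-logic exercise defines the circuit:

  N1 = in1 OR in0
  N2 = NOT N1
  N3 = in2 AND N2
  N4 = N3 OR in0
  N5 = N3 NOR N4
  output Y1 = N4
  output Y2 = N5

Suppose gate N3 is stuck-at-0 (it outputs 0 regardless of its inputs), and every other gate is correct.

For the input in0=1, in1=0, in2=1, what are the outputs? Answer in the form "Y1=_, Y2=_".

Y1=1, Y2=0

Propagate with N3 forced: N1=1, N2=0, N3=0 [stuck-at-0], N4=1, N5=0.
So the outputs are Y1=1, Y2=0. (Same as the fault-free value — the fault is masked on this input.)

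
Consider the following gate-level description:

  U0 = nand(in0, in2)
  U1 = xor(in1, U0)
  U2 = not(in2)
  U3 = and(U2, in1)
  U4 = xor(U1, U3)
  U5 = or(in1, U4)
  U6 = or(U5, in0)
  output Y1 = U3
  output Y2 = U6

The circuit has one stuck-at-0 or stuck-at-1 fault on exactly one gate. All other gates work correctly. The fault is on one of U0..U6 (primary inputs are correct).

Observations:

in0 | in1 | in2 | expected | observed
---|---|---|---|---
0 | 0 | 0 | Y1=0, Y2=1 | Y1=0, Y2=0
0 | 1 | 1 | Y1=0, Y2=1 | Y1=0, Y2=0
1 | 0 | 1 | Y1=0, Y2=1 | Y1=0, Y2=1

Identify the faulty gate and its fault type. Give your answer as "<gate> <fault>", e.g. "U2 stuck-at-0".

Fault-free values for test 1 (in0=0, in1=0, in2=0): U0=1, U1=1, U2=1, U3=0, U4=1, U5=1, U6=1, giving Y1=0, Y2=1. Observed Y1=0, Y2=0.
Test 1: faults giving observed Y1=0, Y2=0 are {U0 stuck-at-0, U1 stuck-at-0, U4 stuck-at-0, U5 stuck-at-0, U6 stuck-at-0}.
Test 2 (in0=0, in1=1, in2=1): fault-free U0=1, U1=0, U2=0, U3=0, U4=0, U5=1, U6=1 → Y1=0, Y2=1; observed Y1=0, Y2=0. Eliminates U0 stuck-at-0, U1 stuck-at-0, U4 stuck-at-0.
Test 3 (in0=1, in1=0, in2=1): fault-free U0=0, U1=0, U2=0, U3=0, U4=0, U5=0, U6=1 → Y1=0, Y2=1; observed Y1=0, Y2=1. Eliminates U6 stuck-at-0.
Only U5 stuck-at-0 is consistent with every test.

U5 stuck-at-0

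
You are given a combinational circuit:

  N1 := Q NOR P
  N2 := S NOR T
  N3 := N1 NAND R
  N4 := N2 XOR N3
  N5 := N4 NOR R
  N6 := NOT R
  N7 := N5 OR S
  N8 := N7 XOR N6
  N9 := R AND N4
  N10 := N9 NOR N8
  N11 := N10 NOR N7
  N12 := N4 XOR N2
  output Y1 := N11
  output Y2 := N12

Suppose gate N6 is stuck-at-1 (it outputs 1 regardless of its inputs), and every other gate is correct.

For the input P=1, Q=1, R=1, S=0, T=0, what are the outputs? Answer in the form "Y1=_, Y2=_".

Propagate with N6 forced: N1=0, N2=1, N3=1, N4=0, N5=0, N6=1 [stuck-at-1], N7=0, N8=1, N9=0, N10=0, N11=1, N12=1.
So the outputs are Y1=1, Y2=1. (Without the fault they would be Y1=0, Y2=1.)

Y1=1, Y2=1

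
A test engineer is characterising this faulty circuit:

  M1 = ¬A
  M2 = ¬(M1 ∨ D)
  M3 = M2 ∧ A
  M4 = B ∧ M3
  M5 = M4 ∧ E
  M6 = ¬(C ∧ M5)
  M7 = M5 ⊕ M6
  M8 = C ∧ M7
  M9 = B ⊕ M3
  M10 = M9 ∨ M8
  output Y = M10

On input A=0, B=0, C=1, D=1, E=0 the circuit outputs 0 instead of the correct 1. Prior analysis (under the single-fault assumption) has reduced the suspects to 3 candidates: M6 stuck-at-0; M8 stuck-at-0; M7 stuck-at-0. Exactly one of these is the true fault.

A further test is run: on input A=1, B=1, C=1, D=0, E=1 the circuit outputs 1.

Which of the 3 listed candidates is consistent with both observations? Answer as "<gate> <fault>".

Evaluate each candidate on input A=1, B=1, C=1, D=0, E=1:
  M6 stuck-at-0: M1=0, M2=1, M3=1, M4=1, M5=1, M6=0 [stuck-at-0], M7=1, M8=1, M9=0, M10=1 → 1 — matches
  M8 stuck-at-0: M1=0, M2=1, M3=1, M4=1, M5=1, M6=0, M7=1, M8=0 [stuck-at-0], M9=0, M10=0 → 0 — eliminated
  M7 stuck-at-0: M1=0, M2=1, M3=1, M4=1, M5=1, M6=0, M7=0 [stuck-at-0], M8=0, M9=0, M10=0 → 0 — eliminated
Only M6 stuck-at-0 reproduces the observed 1.

M6 stuck-at-0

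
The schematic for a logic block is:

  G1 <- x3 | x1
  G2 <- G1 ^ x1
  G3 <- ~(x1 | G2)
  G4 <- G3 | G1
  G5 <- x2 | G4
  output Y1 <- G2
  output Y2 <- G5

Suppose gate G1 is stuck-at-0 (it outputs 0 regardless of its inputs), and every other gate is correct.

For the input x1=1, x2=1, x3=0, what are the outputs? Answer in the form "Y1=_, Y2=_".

Propagate with G1 forced: G1=0 [stuck-at-0], G2=1, G3=0, G4=0, G5=1.
So the outputs are Y1=1, Y2=1. (Without the fault they would be Y1=0, Y2=1.)

Y1=1, Y2=1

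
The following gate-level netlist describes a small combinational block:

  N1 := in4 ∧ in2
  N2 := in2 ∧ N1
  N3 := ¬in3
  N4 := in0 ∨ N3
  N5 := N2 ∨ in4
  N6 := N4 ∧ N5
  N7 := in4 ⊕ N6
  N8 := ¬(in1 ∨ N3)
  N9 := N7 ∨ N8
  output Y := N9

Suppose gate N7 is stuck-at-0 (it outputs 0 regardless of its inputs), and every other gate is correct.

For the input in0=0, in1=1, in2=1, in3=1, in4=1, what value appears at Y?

0

Propagate with N7 forced: N1=1, N2=1, N3=0, N4=0, N5=1, N6=0, N7=0 [stuck-at-0], N8=0, N9=0.
So Y = 0. (Without the fault it would be 1.)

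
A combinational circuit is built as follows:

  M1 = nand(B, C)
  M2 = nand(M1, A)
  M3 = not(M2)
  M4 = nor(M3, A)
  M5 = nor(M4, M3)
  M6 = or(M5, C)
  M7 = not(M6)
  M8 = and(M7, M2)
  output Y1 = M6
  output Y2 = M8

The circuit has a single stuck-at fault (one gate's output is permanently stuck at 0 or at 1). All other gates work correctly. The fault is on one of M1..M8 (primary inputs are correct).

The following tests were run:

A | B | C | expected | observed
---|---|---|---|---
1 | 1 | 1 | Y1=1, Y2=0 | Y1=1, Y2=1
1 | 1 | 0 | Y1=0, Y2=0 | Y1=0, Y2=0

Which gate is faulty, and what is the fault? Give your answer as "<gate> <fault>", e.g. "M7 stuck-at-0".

M7 stuck-at-1

Fault-free values for test 1 (A=1, B=1, C=1): M1=0, M2=1, M3=0, M4=0, M5=1, M6=1, M7=0, M8=0, giving Y1=1, Y2=0. Observed Y1=1, Y2=1.
Test 1: faults giving observed Y1=1, Y2=1 are {M7 stuck-at-1, M8 stuck-at-1}.
Test 2 (A=1, B=1, C=0): fault-free M1=1, M2=0, M3=1, M4=0, M5=0, M6=0, M7=1, M8=0 → Y1=0, Y2=0; observed Y1=0, Y2=0. Eliminates M8 stuck-at-1.
Only M7 stuck-at-1 is consistent with every test.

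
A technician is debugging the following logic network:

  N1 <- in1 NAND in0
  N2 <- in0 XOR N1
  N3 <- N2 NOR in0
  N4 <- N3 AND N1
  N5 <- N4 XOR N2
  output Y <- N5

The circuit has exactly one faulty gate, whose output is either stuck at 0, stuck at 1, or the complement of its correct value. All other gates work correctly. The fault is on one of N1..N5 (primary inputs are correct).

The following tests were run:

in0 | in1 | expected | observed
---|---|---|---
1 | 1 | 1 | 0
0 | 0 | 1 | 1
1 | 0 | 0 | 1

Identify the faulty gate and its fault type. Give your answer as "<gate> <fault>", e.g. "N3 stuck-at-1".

N2 inverted output

Fault-free values for test 1 (in0=1, in1=1): N1=0, N2=1, N3=0, N4=0, N5=1, giving Y=1. Observed 0.
Test 1: faults giving observed 0 are {N1 stuck-at-1, N1 inverted output, N2 stuck-at-0, N2 inverted output, N4 stuck-at-1, N4 inverted output, N5 stuck-at-0, N5 inverted output}.
Test 2 (in0=0, in1=0): fault-free N1=1, N2=1, N3=0, N4=0, N5=1 → 1; observed 1. Eliminates N1 inverted output, N4 stuck-at-1, N4 inverted output, N5 stuck-at-0, N5 inverted output.
Test 3 (in0=1, in1=0): fault-free N1=1, N2=0, N3=0, N4=0, N5=0 → 0; observed 1. Eliminates N1 stuck-at-1, N2 stuck-at-0.
Only N2 inverted output is consistent with every test.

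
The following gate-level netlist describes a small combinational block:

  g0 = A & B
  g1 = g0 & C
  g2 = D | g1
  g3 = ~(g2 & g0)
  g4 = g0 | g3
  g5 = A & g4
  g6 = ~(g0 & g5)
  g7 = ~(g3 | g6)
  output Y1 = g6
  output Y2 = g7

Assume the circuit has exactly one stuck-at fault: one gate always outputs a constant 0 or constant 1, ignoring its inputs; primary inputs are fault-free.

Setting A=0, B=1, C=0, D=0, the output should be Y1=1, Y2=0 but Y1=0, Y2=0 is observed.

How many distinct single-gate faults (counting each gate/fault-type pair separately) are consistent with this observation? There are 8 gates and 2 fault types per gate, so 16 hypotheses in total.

1

Fault-free: g0=0, g1=0, g2=0, g3=1, g4=1, g5=0, g6=1, g7=0 → Y1=1, Y2=0. Observed Y1=0, Y2=0.
  g0: none of the 2 fault types match ✗
  g1: none of the 2 fault types match ✗
  g2: none of the 2 fault types match ✗
  g3: none of the 2 fault types match ✗
  g4: none of the 2 fault types match ✗
  g5: none of the 2 fault types match ✗
  g6: stuck-at-0 ✓; others ✗
  g7: none of the 2 fault types match ✗
Consistent faults: {g6 stuck-at-0} — 1 in all.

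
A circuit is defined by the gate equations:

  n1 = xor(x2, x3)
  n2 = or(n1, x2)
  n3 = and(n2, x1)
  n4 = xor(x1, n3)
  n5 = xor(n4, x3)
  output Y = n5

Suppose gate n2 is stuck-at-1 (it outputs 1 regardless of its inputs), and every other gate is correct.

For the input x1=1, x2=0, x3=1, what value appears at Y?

Propagate with n2 forced: n1=1, n2=1 [stuck-at-1], n3=1, n4=0, n5=1.
So Y = 1. (Same as the fault-free value — the fault is masked on this input.)

1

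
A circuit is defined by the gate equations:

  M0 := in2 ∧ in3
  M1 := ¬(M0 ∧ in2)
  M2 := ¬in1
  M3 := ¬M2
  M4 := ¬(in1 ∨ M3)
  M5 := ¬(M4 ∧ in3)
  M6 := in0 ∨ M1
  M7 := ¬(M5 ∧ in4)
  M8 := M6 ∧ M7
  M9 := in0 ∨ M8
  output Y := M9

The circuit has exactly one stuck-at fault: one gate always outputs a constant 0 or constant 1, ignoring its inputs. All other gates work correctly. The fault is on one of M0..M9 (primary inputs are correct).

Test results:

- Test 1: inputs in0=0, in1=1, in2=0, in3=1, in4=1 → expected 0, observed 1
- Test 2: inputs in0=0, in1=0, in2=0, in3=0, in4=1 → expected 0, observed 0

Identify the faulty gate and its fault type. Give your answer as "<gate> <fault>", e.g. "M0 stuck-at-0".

M4 stuck-at-1

Fault-free values for test 1 (in0=0, in1=1, in2=0, in3=1, in4=1): M0=0, M1=1, M2=0, M3=1, M4=0, M5=1, M6=1, M7=0, M8=0, M9=0, giving Y=0. Observed 1.
Test 1: faults giving observed 1 are {M4 stuck-at-1, M5 stuck-at-0, M7 stuck-at-1, M8 stuck-at-1, M9 stuck-at-1}.
Test 2 (in0=0, in1=0, in2=0, in3=0, in4=1): fault-free M0=0, M1=1, M2=1, M3=0, M4=1, M5=1, M6=1, M7=0, M8=0, M9=0 → 0; observed 0. Eliminates M5 stuck-at-0, M7 stuck-at-1, M8 stuck-at-1, M9 stuck-at-1.
Only M4 stuck-at-1 is consistent with every test.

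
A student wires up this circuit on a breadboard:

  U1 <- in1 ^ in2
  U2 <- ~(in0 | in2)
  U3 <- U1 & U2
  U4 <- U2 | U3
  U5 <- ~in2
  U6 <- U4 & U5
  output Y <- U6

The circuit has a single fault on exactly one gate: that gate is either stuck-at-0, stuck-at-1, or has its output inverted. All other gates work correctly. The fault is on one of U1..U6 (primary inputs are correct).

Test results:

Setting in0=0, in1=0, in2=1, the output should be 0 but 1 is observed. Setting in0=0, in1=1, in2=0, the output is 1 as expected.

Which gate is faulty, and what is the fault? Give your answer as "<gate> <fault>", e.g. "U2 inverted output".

Fault-free values for test 1 (in0=0, in1=0, in2=1): U1=1, U2=0, U3=0, U4=0, U5=0, U6=0, giving Y=0. Observed 1.
Test 1: faults giving observed 1 are {U6 stuck-at-1, U6 inverted output}.
Test 2 (in0=0, in1=1, in2=0): fault-free U1=1, U2=1, U3=1, U4=1, U5=1, U6=1 → 1; observed 1. Eliminates U6 inverted output.
Only U6 stuck-at-1 is consistent with every test.

U6 stuck-at-1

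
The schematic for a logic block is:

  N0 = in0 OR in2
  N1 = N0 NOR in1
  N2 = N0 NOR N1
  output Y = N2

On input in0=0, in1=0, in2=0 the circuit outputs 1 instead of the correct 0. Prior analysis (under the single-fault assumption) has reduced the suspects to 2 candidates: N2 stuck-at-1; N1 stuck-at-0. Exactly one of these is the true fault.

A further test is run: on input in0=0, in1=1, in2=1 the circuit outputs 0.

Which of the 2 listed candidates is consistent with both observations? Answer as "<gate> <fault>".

N1 stuck-at-0

Evaluate each candidate on input in0=0, in1=1, in2=1:
  N2 stuck-at-1: N0=1, N1=0, N2=1 [stuck-at-1] → 1 — eliminated
  N1 stuck-at-0: N0=1, N1=0 [stuck-at-0], N2=0 → 0 — matches
Only N1 stuck-at-0 reproduces the observed 0.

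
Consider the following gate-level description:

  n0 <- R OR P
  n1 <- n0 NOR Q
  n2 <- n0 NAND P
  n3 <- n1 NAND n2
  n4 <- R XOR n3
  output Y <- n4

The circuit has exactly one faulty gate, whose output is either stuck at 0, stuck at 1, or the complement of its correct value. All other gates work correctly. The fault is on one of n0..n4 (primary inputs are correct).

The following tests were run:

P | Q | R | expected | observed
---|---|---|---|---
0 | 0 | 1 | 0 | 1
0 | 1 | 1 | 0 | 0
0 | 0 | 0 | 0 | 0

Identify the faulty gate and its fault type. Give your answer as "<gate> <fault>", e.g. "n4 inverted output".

n0 stuck-at-0

Fault-free values for test 1 (P=0, Q=0, R=1): n0=1, n1=0, n2=1, n3=1, n4=0, giving Y=0. Observed 1.
Test 1: faults giving observed 1 are {n0 stuck-at-0, n0 inverted output, n1 stuck-at-1, n1 inverted output, n3 stuck-at-0, n3 inverted output, n4 stuck-at-1, n4 inverted output}.
Test 2 (P=0, Q=1, R=1): fault-free n0=1, n1=0, n2=1, n3=1, n4=0 → 0; observed 0. Eliminates n1 stuck-at-1, n1 inverted output, n3 stuck-at-0, n3 inverted output, n4 stuck-at-1, n4 inverted output.
Test 3 (P=0, Q=0, R=0): fault-free n0=0, n1=1, n2=1, n3=0, n4=0 → 0; observed 0. Eliminates n0 inverted output.
Only n0 stuck-at-0 is consistent with every test.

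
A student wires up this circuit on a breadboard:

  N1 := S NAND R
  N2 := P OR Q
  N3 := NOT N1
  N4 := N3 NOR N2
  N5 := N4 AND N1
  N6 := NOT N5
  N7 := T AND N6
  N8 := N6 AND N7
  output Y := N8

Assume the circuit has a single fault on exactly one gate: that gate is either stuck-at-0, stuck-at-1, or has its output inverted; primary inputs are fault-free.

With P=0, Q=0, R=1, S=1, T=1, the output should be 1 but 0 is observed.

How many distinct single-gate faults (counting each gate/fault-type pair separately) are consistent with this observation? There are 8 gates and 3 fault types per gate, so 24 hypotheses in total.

10

Fault-free: N1=0, N2=0, N3=1, N4=0, N5=0, N6=1, N7=1, N8=1 → 1. Observed 0.
  N1: stuck-at-1, inverted output ✓; others ✗
  N2: none of the 3 fault types match ✗
  N3: none of the 3 fault types match ✗
  N4: none of the 3 fault types match ✗
  N5: stuck-at-1, inverted output ✓; others ✗
  N6: stuck-at-0, inverted output ✓; others ✗
  N7: stuck-at-0, inverted output ✓; others ✗
  N8: stuck-at-0, inverted output ✓; others ✗
Consistent faults: {N1 stuck-at-1, N1 inverted output, N5 stuck-at-1, N5 inverted output, N6 stuck-at-0, N6 inverted output, N7 stuck-at-0, N7 inverted output, N8 stuck-at-0, N8 inverted output} — 10 in all.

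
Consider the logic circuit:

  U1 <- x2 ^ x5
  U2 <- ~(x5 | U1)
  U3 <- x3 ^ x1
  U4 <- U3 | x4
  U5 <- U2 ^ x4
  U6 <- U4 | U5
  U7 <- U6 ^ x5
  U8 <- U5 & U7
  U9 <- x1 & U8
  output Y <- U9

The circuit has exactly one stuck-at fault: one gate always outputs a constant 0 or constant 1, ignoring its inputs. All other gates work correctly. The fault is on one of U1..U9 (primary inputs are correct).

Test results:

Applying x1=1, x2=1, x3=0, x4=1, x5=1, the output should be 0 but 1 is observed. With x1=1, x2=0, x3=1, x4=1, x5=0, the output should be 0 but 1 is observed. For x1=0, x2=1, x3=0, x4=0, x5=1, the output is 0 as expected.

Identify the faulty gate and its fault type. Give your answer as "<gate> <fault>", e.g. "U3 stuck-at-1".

U8 stuck-at-1

Fault-free values for test 1 (x1=1, x2=1, x3=0, x4=1, x5=1): U1=0, U2=0, U3=1, U4=1, U5=1, U6=1, U7=0, U8=0, U9=0, giving Y=0. Observed 1.
Test 1: faults giving observed 1 are {U6 stuck-at-0, U7 stuck-at-1, U8 stuck-at-1, U9 stuck-at-1}.
Test 2 (x1=1, x2=0, x3=1, x4=1, x5=0): fault-free U1=0, U2=1, U3=0, U4=1, U5=0, U6=1, U7=1, U8=0, U9=0 → 0; observed 1. Eliminates U6 stuck-at-0, U7 stuck-at-1.
Test 3 (x1=0, x2=1, x3=0, x4=0, x5=1): fault-free U1=0, U2=0, U3=0, U4=0, U5=0, U6=0, U7=1, U8=0, U9=0 → 0; observed 0. Eliminates U9 stuck-at-1.
Only U8 stuck-at-1 is consistent with every test.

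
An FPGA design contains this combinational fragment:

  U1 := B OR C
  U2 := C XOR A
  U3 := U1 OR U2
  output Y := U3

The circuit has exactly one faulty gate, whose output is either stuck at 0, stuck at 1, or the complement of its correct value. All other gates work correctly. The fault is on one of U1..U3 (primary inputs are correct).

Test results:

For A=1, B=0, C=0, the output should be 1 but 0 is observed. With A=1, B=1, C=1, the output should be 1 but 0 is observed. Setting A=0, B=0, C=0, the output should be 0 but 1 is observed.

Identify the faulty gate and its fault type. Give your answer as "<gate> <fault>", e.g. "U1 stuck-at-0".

Fault-free values for test 1 (A=1, B=0, C=0): U1=0, U2=1, U3=1, giving Y=1. Observed 0.
Test 1: faults giving observed 0 are {U2 stuck-at-0, U2 inverted output, U3 stuck-at-0, U3 inverted output}.
Test 2 (A=1, B=1, C=1): fault-free U1=1, U2=0, U3=1 → 1; observed 0. Eliminates U2 stuck-at-0, U2 inverted output.
Test 3 (A=0, B=0, C=0): fault-free U1=0, U2=0, U3=0 → 0; observed 1. Eliminates U3 stuck-at-0.
Only U3 inverted output is consistent with every test.

U3 inverted output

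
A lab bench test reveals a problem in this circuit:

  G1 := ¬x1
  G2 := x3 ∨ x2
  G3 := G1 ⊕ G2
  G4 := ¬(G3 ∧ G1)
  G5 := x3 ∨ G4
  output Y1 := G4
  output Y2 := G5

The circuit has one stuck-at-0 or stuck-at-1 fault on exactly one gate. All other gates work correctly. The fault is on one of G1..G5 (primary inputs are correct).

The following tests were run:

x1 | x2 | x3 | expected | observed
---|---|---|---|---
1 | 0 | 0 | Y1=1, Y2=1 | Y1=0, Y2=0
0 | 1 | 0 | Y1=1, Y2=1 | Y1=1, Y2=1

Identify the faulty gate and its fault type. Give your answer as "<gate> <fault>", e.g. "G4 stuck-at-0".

Fault-free values for test 1 (x1=1, x2=0, x3=0): G1=0, G2=0, G3=0, G4=1, G5=1, giving Y1=1, Y2=1. Observed Y1=0, Y2=0.
Test 1: faults giving observed Y1=0, Y2=0 are {G1 stuck-at-1, G4 stuck-at-0}.
Test 2 (x1=0, x2=1, x3=0): fault-free G1=1, G2=1, G3=0, G4=1, G5=1 → Y1=1, Y2=1; observed Y1=1, Y2=1. Eliminates G4 stuck-at-0.
Only G1 stuck-at-1 is consistent with every test.

G1 stuck-at-1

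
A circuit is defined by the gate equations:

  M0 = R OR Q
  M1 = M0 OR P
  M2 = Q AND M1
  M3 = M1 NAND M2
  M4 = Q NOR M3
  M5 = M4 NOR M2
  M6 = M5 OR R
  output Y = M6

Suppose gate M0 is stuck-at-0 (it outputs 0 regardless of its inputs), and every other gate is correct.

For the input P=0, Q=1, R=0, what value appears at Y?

Propagate with M0 forced: M0=0 [stuck-at-0], M1=0, M2=0, M3=1, M4=0, M5=1, M6=1.
So Y = 1. (Without the fault it would be 0.)

1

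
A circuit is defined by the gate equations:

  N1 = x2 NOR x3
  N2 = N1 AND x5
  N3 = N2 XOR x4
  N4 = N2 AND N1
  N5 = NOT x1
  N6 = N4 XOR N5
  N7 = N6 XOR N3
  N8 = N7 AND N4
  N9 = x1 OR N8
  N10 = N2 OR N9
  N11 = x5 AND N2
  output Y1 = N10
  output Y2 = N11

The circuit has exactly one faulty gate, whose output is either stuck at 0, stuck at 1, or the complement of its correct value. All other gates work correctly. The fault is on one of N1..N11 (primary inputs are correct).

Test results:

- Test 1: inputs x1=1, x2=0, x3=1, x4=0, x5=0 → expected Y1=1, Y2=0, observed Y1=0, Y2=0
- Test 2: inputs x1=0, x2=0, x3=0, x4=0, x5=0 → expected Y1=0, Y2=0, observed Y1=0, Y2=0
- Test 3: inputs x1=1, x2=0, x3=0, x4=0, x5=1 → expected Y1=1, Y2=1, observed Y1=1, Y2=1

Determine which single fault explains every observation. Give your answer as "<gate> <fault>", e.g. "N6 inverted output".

Fault-free values for test 1 (x1=1, x2=0, x3=1, x4=0, x5=0): N1=0, N2=0, N3=0, N4=0, N5=0, N6=0, N7=0, N8=0, N9=1, N10=1, N11=0, giving Y1=1, Y2=0. Observed Y1=0, Y2=0.
Test 1: faults giving observed Y1=0, Y2=0 are {N9 stuck-at-0, N9 inverted output, N10 stuck-at-0, N10 inverted output}.
Test 2 (x1=0, x2=0, x3=0, x4=0, x5=0): fault-free N1=1, N2=0, N3=0, N4=0, N5=1, N6=1, N7=1, N8=0, N9=0, N10=0, N11=0 → Y1=0, Y2=0; observed Y1=0, Y2=0. Eliminates N9 inverted output, N10 inverted output.
Test 3 (x1=1, x2=0, x3=0, x4=0, x5=1): fault-free N1=1, N2=1, N3=1, N4=1, N5=0, N6=1, N7=0, N8=0, N9=1, N10=1, N11=1 → Y1=1, Y2=1; observed Y1=1, Y2=1. Eliminates N10 stuck-at-0.
Only N9 stuck-at-0 is consistent with every test.

N9 stuck-at-0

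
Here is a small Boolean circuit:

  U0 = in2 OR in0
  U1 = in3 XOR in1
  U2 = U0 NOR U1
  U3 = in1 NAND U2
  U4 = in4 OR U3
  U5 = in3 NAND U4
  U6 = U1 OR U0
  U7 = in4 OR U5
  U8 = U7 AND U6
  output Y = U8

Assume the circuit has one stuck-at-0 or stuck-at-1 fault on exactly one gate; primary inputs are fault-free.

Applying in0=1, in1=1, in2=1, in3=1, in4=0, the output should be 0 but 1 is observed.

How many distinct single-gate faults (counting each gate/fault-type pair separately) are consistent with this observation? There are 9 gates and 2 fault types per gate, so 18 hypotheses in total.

6

Fault-free: U0=1, U1=0, U2=0, U3=1, U4=1, U5=0, U6=1, U7=0, U8=0 → 0. Observed 1.
  U0: none of the 2 fault types match ✗
  U1: none of the 2 fault types match ✗
  U2: stuck-at-1 ✓; others ✗
  U3: stuck-at-0 ✓; others ✗
  U4: stuck-at-0 ✓; others ✗
  U5: stuck-at-1 ✓; others ✗
  U6: none of the 2 fault types match ✗
  U7: stuck-at-1 ✓; others ✗
  U8: stuck-at-1 ✓; others ✗
Consistent faults: {U2 stuck-at-1, U3 stuck-at-0, U4 stuck-at-0, U5 stuck-at-1, U7 stuck-at-1, U8 stuck-at-1} — 6 in all.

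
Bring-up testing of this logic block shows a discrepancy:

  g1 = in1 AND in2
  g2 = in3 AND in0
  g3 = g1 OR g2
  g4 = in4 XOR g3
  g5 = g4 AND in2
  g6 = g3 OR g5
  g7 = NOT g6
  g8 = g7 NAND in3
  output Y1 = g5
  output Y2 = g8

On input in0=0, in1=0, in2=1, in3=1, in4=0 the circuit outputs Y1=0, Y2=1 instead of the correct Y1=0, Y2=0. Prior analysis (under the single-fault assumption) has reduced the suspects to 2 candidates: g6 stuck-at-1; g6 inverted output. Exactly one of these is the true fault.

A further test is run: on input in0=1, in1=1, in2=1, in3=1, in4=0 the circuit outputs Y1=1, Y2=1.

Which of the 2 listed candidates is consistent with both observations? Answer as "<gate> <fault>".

g6 stuck-at-1

Evaluate each candidate on input in0=1, in1=1, in2=1, in3=1, in4=0:
  g6 stuck-at-1: g1=1, g2=1, g3=1, g4=1, g5=1, g6=1 [stuck-at-1], g7=0, g8=1 → Y1=1, Y2=1 — matches
  g6 inverted output: g1=1, g2=1, g3=1, g4=1, g5=1, g6=0 [inverted output], g7=1, g8=0 → Y1=1, Y2=0 — eliminated
Only g6 stuck-at-1 reproduces the observed Y1=1, Y2=1.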